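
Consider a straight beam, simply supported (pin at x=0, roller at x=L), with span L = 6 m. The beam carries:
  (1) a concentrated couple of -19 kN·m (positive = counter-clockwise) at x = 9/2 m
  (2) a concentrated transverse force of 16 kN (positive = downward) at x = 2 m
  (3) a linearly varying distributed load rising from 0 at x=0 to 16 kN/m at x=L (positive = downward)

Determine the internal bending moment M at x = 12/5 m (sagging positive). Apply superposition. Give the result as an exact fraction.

Load 1 — applied couple M₀=-19 kN·m at a=9/2 m (b=L-a=3/2):
  M_1 = M₀x/L  [x≤a] = (-19)·(12/5)/6 = -38/5 kN·m
Load 2 — point force P=16 kN at a=2 m (b=L-a=4):
  M_2 = Pa(L-x)/L  [x>a] = 16·2·(6-(12/5))/6 = 96/5 kN·m
Load 3 — triangular load w₀=16 kN/m (0→w₀ over full span):
  M_3 = w₀Lx/6 - w₀x³/(6L) = 16·6·(12/5)/6 - 16·(12/5)³/(6·6) = 4032/125 kN·m
Superposition: M = Σ M_i = 5482/125 kN·m ≈ 43.856000 kN·m

M(12/5) = 5482/125 kN·m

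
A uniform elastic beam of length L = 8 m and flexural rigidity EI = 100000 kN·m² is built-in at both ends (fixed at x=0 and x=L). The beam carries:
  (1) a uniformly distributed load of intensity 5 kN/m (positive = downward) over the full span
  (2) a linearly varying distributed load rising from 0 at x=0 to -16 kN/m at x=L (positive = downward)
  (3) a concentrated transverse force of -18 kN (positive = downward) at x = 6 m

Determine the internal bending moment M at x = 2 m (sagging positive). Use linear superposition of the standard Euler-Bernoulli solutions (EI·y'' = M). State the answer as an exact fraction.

Load 1 — uniform load w=5 kN/m over full span:
  M_1 = wLx/2 - wL²/12 - wx²/2 = 5·8·2/2 - 5·8²/12 - 5·2²/2 = 10/3 kN·m
Load 2 — triangular load w₀=-16 kN/m (0→w₀ over full span):
  M_2 = 3w₀Lx/20 - w₀L²/30 - w₀x³/(6L) = 3·(-16)·8·2/20 - (-16)·8²/30 - (-16)·2³/(6·8) = -8/5 kN·m
Load 3 — point force P=-18 kN at a=6 m (b=L-a=2):
  M_3 = Pb²(3a+b)x/L³ - Pab²/L²  [x≤a] = (-18)·2²·(3·6+2)·2/8³ - (-18)·6·2²/8² = 9/8 kN·m
Superposition: M = Σ M_i = 343/120 kN·m ≈ 2.858333 kN·m

M(2) = 343/120 kN·m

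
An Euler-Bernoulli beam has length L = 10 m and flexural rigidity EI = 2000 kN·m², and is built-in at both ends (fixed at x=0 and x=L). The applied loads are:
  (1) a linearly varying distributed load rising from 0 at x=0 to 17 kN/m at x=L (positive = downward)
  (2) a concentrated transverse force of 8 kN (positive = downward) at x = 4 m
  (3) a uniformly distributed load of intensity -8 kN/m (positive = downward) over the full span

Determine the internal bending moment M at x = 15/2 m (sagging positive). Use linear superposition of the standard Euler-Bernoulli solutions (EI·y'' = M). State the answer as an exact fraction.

M(15/2) = 4863/800 kN·m

Load 1 — triangular load w₀=17 kN/m (0→w₀ over full span):
  M_1 = 3w₀Lx/20 - w₀L²/30 - w₀x³/(6L) = 3·17·10·(15/2)/20 - 17·10²/30 - 17·(15/2)³/(6·10) = 1445/96 kN·m
Load 2 — point force P=8 kN at a=4 m (b=L-a=6):
  M_2 = Pa²(a+3b)(L-x)/L³ - Pa²b/L²  [x>a] = 8·4²·(4+3·6)·(10-(15/2))/10³ - 8·4²·6/10² = -16/25 kN·m
Load 3 — uniform load w=-8 kN/m over full span:
  M_3 = wLx/2 - wL²/12 - wx²/2 = (-8)·10·(15/2)/2 - (-8)·10²/12 - (-8)·(15/2)²/2 = -25/3 kN·m
Superposition: M = Σ M_i = 4863/800 kN·m ≈ 6.078750 kN·m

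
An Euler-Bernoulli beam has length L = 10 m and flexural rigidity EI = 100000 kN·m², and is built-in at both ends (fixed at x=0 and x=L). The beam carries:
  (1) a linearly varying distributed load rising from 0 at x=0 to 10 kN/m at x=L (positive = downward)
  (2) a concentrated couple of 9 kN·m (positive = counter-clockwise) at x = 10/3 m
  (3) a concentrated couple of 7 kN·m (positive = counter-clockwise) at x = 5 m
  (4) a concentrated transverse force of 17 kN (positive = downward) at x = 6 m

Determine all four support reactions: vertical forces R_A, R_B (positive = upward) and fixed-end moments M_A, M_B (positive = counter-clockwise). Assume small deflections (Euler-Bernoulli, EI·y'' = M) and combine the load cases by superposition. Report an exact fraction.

Load 1 — triangular load w₀=10 kN/m (0→w₀ over full span):
  R_A = 3w₀L/20 = 3·10·10/20 = 15 kN
  M_A = w₀L²/30 = 10·10²/30 = 100/3 kN·m
  R_B = 7w₀L/20 = 7·10·10/20 = 35 kN
  M_B = -w₀L²/20 = -10·10²/20 = -50 kN·m
Load 2 — applied couple M₀=9 kN·m at a=10/3 m (b=L-a=20/3):
  R_A = 6M₀ab/L³ = 6·9·(10/3)·(20/3)/10³ = 6/5 kN
  M_A = M₀b(2a-b)/L² = 9·(20/3)·(2·(10/3)-(20/3))/10² = 0 kN·m
  R_B = -6M₀ab/L³ = -6·9·(10/3)·(20/3)/10³ = -6/5 kN
  M_B = M₀a(2b-a)/L² = 9·(10/3)·(2·(20/3)-(10/3))/10² = 3 kN·m
Load 3 — applied couple M₀=7 kN·m at a=5 m (b=L-a=5):
  R_A = 6M₀ab/L³ = 6·7·5·5/10³ = 21/20 kN
  M_A = M₀b(2a-b)/L² = 7·5·(2·5-5)/10² = 7/4 kN·m
  R_B = -6M₀ab/L³ = -6·7·5·5/10³ = -21/20 kN
  M_B = M₀a(2b-a)/L² = 7·5·(2·5-5)/10² = 7/4 kN·m
Load 4 — point force P=17 kN at a=6 m (b=L-a=4):
  R_A = Pb²(3a+b)/L³ = 17·4²·(3·6+4)/10³ = 748/125 kN
  M_A = Pab²/L² = 17·6·4²/10² = 408/25 kN·m
  R_B = Pa²(a+3b)/L³ = 17·6²·(6+3·4)/10³ = 1377/125 kN
  M_B = -Pa²b/L² = -17·6²·4/10² = -612/25 kN·m
Superposition: R_A = 11617/500 kN, M_A = 15421/300 kN·m, R_B = 21883/500 kN, M_B = -6973/100 kN·m

R_A = 11617/500 kN, M_A = 15421/300 kN·m, R_B = 21883/500 kN, M_B = -6973/100 kN·m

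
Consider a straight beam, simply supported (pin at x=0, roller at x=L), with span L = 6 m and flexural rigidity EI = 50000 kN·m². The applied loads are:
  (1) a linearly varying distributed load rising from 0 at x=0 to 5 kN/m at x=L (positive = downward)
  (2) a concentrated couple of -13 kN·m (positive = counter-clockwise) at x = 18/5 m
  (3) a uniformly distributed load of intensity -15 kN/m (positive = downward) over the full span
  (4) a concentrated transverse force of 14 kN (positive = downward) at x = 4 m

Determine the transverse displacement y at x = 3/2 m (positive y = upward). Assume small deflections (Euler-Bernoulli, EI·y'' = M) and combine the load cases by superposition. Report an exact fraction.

y(3/2) = 4831651/1920000000 m

Load 1 — triangular load w₀=5 kN/m (0→w₀ over full span):
  y_1 = -w₀x(7L⁴-10L²x²+3x⁴)/(360LEI) = -5·(3/2)·(7·6⁴-10·6²·(3/2)²+3·(3/2)⁴)/(360·6·50000) = -2943/5120000 m
Load 2 — applied couple M₀=-13 kN·m at a=18/5 m (b=L-a=12/5):
  y_2 = (M₀x³/(6L)+C₁x)/EI  [x≤a] with C₁=M₀(3b²-L²)/(6L)=169/25 = ((-13)·(3/2)³/(6·6)+(169/25)·(3/2))/50000 = 7137/40000000 m
Load 3 — uniform load w=-15 kN/m over full span:
  y_3 = -wx(L³-2Lx²+x³)/(24EI) = -(-15)·(3/2)·(6³-2·6·(3/2)²+(3/2)³)/(24·50000) = 4617/1280000 m
Load 4 — point force P=14 kN at a=4 m (b=L-a=2):
  y_4 = -Pbx(L²-b²-x²)/(6LEI)  [x≤a] = -14·2·(3/2)·(6²-2²-(3/2)²)/(6·6·50000) = -833/1200000 m
Superposition: y = Σ y_i = 4831651/1920000000 m ≈ 0.002516 m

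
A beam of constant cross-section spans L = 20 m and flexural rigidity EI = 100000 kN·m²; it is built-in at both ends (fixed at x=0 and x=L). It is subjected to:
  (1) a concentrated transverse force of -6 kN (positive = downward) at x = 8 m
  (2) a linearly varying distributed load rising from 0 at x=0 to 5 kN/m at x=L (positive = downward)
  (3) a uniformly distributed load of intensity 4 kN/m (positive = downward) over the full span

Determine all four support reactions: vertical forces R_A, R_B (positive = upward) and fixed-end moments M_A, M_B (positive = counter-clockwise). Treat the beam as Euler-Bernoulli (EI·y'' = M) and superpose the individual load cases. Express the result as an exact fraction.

R_A = 6389/125 kN, M_A = 4568/25 kN·m, R_B = 9111/125 kN, M_B = -16636/75 kN·m

Load 1 — point force P=-6 kN at a=8 m (b=L-a=12):
  R_A = Pb²(3a+b)/L³ = (-6)·12²·(3·8+12)/20³ = -486/125 kN
  M_A = Pab²/L² = (-6)·8·12²/20² = -432/25 kN·m
  R_B = Pa²(a+3b)/L³ = (-6)·8²·(8+3·12)/20³ = -264/125 kN
  M_B = -Pa²b/L² = -(-6)·8²·12/20² = 288/25 kN·m
Load 2 — triangular load w₀=5 kN/m (0→w₀ over full span):
  R_A = 3w₀L/20 = 3·5·20/20 = 15 kN
  M_A = w₀L²/30 = 5·20²/30 = 200/3 kN·m
  R_B = 7w₀L/20 = 7·5·20/20 = 35 kN
  M_B = -w₀L²/20 = -5·20²/20 = -100 kN·m
Load 3 — uniform load w=4 kN/m over full span:
  R_A = wL/2 = 4·20/2 = 40 kN
  M_A = wL²/12 = 4·20²/12 = 400/3 kN·m
  R_B = wL/2 = 4·20/2 = 40 kN
  M_B = -wL²/12 = -4·20²/12 = -400/3 kN·m
Superposition: R_A = 6389/125 kN, M_A = 4568/25 kN·m, R_B = 9111/125 kN, M_B = -16636/75 kN·m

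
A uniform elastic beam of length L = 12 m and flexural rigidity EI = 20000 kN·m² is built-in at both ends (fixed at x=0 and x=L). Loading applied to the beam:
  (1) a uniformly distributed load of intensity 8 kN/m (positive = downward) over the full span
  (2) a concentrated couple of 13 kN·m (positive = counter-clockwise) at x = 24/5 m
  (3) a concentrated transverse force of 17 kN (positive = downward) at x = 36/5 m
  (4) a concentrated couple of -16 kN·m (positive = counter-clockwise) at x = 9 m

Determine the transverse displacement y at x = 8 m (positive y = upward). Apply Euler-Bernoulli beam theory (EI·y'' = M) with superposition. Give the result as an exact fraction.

y(8) = -4807/234375 m

Load 1 — uniform load w=8 kN/m over full span:
  y_1 = -wx²(L-x)²/(24EI) = -8·8²·(12-8)²/(24·20000) = -32/1875 m
Load 2 — applied couple M₀=13 kN·m at a=24/5 m (b=L-a=36/5):
  y_2 = (R_Ax³/6 - M_Ax²/2 - M₀(x-a)²/2)/EI  [x>a] with R_A=39/25, M_A=39/25 = ((39/25)·8³/6 - (39/25)·8²/2 - 13·(8-(24/5))²/2)/20000 = 13/15625 m
Load 3 — point force P=17 kN at a=36/5 m (b=L-a=24/5):
  y_3 = -Pa²(L-x)²(3bL-(3b+a)(L-x))/(6L³EI)  [x>a] = -17·(36/5)²·(12-8)²·(3·(24/5)·12-(3·(24/5)+(36/5))·(12-8))/(6·12³·20000) = -459/78125 m
Load 4 — applied couple M₀=-16 kN·m at a=9 m (b=L-a=3):
  y_4 = (R_Ax³/6 - M_Ax²/2)/EI  [x≤a] with R_A=-3/2, M_A=-5 = ((-3/2)·8³/6 - (-5)·8²/2)/20000 = 1/625 m
Superposition: y = Σ y_i = -4807/234375 m ≈ -0.020510 m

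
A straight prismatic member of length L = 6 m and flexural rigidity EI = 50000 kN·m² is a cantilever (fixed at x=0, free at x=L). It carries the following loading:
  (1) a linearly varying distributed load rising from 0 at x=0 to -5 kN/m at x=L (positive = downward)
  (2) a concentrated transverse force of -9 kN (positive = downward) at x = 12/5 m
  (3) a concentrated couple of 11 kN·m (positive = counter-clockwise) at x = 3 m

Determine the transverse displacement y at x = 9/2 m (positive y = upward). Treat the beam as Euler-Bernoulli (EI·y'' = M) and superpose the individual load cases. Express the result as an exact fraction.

Load 1 — triangular load w₀=-5 kN/m (0→w₀ over full span):
  y_1 = (w₀Lx³/12-w₀L²x²/6-w₀x⁵/(120L))/EI = ((-5)·6·(9/2)³/12-(-5)·6²·(9/2)²/6-(-5)·(9/2)⁵/(120·6))/50000 = 200961/25600000 m
Load 2 — point force P=-9 kN at a=12/5 m (b=L-a=18/5):
  y_2 = -Pa²(3x-a)/(6EI)  [x>a] = -(-9)·(12/5)²·(3·(9/2)-(12/5))/(6·50000) = 2997/1562500 m
Load 3 — applied couple M₀=11 kN·m at a=3 m (b=L-a=3):
  y_3 = M₀a(2x-a)/(2EI)  [x>a] = 11·3·(2·(9/2)-3)/(2·50000) = 99/50000 m
Superposition: y = Σ y_i = 37593981/3200000000 m ≈ 0.011748 m

y(9/2) = 37593981/3200000000 m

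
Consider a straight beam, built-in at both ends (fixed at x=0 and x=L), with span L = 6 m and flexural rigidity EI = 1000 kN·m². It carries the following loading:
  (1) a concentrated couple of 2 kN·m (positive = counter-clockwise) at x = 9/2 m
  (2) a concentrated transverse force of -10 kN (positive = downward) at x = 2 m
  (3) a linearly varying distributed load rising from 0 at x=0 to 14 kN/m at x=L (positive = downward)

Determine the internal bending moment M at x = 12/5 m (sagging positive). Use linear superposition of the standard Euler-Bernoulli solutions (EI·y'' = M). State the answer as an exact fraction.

M(12/5) = 31051/9000 kN·m

Load 1 — applied couple M₀=2 kN·m at a=9/2 m (b=L-a=3/2):
  M_1 = R_Ax - M_A  [x≤a] with R_A=3/8, M_A=5/8 = (3/8)·(12/5) - (5/8) = 11/40 kN·m
Load 2 — point force P=-10 kN at a=2 m (b=L-a=4):
  M_2 = Pa²(a+3b)(L-x)/L³ - Pa²b/L²  [x>a] = (-10)·2²·(2+3·4)·(6-(12/5))/6³ - (-10)·2²·4/6² = -44/9 kN·m
Load 3 — triangular load w₀=14 kN/m (0→w₀ over full span):
  M_3 = 3w₀Lx/20 - w₀L²/30 - w₀x³/(6L) = 3·14·6·(12/5)/20 - 14·6²/30 - 14·(12/5)³/(6·6) = 1008/125 kN·m
Superposition: M = Σ M_i = 31051/9000 kN·m ≈ 3.450111 kN·m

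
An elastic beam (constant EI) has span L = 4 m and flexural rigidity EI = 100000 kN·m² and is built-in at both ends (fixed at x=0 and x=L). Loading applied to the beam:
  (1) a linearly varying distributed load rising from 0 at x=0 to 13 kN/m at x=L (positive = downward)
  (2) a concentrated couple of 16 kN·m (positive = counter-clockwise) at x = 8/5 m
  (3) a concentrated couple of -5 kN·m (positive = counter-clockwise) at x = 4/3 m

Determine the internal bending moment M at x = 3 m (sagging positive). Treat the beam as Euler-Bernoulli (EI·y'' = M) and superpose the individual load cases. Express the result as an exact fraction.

M(3) = 721/600 kN·m

Load 1 — triangular load w₀=13 kN/m (0→w₀ over full span):
  M_1 = 3w₀Lx/20 - w₀L²/30 - w₀x³/(6L) = 3·13·4·3/20 - 13·4²/30 - 13·3³/(6·4) = 221/120 kN·m
Load 2 — applied couple M₀=16 kN·m at a=8/5 m (b=L-a=12/5):
  M_2 = R_Ax - M_A - M₀  [x>a] with R_A=144/25, M_A=48/25 = (144/25)·3 - (48/25) - 16 = -16/25 kN·m
Load 3 — applied couple M₀=-5 kN·m at a=4/3 m (b=L-a=8/3):
  M_3 = R_Ax - M_A - M₀  [x>a] with R_A=-5/3, M_A=0 = (-5/3)·3 - 0 - (-5) = 0 kN·m
Superposition: M = Σ M_i = 721/600 kN·m ≈ 1.201667 kN·m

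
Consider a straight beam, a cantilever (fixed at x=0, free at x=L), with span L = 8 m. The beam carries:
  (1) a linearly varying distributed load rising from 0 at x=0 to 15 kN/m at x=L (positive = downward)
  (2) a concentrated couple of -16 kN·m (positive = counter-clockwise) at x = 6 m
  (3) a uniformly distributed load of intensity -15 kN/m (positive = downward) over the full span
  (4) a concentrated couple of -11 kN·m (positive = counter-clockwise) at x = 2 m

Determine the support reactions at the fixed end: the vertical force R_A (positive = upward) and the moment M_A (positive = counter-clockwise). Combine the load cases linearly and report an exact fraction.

R_A = -60 kN, M_A = -133 kN·m

Load 1 — triangular load w₀=15 kN/m (0→w₀ over full span):
  R_A = w₀L/2 = 15·8/2 = 60 kN
  M_A = w₀L²/3 = 15·8²/3 = 320 kN·m
Load 2 — applied couple M₀=-16 kN·m at a=6 m (b=L-a=2):
  R_A = 0 kN
  M_A = -M₀ = -(-16) = 16 kN·m
Load 3 — uniform load w=-15 kN/m over full span:
  R_A = wL = (-15)·8 = -120 kN
  M_A = wL²/2 = (-15)·8²/2 = -480 kN·m
Load 4 — applied couple M₀=-11 kN·m at a=2 m (b=L-a=6):
  R_A = 0 kN
  M_A = -M₀ = -(-11) = 11 kN·m
Superposition: R_A = -60 kN, M_A = -133 kN·m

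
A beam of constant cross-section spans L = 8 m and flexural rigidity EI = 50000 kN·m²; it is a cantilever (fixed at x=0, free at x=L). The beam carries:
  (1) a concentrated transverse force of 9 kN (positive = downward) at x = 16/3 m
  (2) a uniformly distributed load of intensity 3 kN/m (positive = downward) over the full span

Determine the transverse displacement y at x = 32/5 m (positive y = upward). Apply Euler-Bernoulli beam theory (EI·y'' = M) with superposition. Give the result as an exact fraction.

Load 1 — point force P=9 kN at a=16/3 m (b=L-a=8/3):
  y_1 = -Pa²(3x-a)/(6EI)  [x>a] = -9·(16/3)²·(3·(32/5)-(16/3))/(6·50000) = -1664/140625 m
Load 2 — uniform load w=3 kN/m over full span:
  y_2 = -wx²(x²-4Lx+6L²)/(24EI) = -3·(32/5)²·((32/5)²-4·8·(32/5)+6·8²)/(24·50000) = -44032/1953125 m
Superposition: y = Σ y_i = -604288/17578125 m ≈ -0.034377 m

y(32/5) = -604288/17578125 m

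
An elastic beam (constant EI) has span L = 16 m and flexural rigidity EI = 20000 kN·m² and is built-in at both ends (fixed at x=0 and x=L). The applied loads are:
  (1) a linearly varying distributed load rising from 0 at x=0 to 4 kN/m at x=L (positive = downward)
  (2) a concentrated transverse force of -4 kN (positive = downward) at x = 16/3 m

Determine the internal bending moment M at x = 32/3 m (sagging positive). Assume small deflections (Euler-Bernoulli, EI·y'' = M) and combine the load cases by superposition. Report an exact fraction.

Load 1 — triangular load w₀=4 kN/m (0→w₀ over full span):
  M_1 = 3w₀Lx/20 - w₀L²/30 - w₀x³/(6L) = 3·4·16·(32/3)/20 - 4·16²/30 - 4·(32/3)³/(6·16) = 7168/405 kN·m
Load 2 — point force P=-4 kN at a=16/3 m (b=L-a=32/3):
  M_2 = Pa²(a+3b)(L-x)/L³ - Pa²b/L²  [x>a] = (-4)·(16/3)²·((16/3)+3·(32/3))·(16-(32/3))/16³ - (-4)·(16/3)²·(32/3)/16² = -64/81 kN·m
Superposition: M = Σ M_i = 6848/405 kN·m ≈ 16.908642 kN·m

M(32/3) = 6848/405 kN·m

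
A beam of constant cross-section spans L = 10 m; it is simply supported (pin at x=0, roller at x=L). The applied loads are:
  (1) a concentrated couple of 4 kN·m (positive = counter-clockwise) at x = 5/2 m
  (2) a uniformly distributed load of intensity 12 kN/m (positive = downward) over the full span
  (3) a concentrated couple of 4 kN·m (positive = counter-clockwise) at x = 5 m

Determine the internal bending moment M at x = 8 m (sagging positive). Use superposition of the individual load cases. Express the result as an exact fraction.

Load 1 — applied couple M₀=4 kN·m at a=5/2 m (b=L-a=15/2):
  M_1 = M₀x/L - M₀  [x>a] = 4·8/10 - 4 = -4/5 kN·m
Load 2 — uniform load w=12 kN/m over full span:
  M_2 = wx(L-x)/2 = 12·8·(10-8)/2 = 96 kN·m
Load 3 — applied couple M₀=4 kN·m at a=5 m (b=L-a=5):
  M_3 = M₀x/L - M₀  [x>a] = 4·8/10 - 4 = -4/5 kN·m
Superposition: M = Σ M_i = 472/5 kN·m ≈ 94.400000 kN·m

M(8) = 472/5 kN·m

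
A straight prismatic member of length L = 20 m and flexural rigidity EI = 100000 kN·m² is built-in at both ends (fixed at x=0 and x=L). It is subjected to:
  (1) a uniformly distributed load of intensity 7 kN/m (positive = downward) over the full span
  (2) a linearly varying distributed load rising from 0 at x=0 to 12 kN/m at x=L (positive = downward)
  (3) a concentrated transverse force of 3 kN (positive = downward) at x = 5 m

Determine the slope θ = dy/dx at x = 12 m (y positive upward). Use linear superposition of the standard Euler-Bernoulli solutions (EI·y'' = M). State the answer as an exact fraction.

θ(12) = 3851/1000000 rad

Load 1 — uniform load w=7 kN/m over full span:
  θ_1 = -wx(L-x)(L-2x)/(12EI) = -7·12·(20-12)·(20-2·12)/(12·100000) = 7/3125 rad
Load 2 — triangular load w₀=12 kN/m (0→w₀ over full span):
  θ_2 = -w₀(2x(L-x)(L-2x)(x+2L)+x²(L-x)²)/(120LEI) = -12·(2·12·(20-12)·(20-2·12)·(12+2·20)+12²·(20-12)²)/(120·20·100000) = 24/15625 rad
Load 3 — point force P=3 kN at a=5 m (b=L-a=15):
  θ_3 = Pa²(L-x)(2bL-(3b+a)(L-x))/(2L³EI)  [x>a] = 3·5²·(20-12)·(2·15·20-(3·15+5)·(20-12))/(2·20³·100000) = 3/40000 rad
Superposition: θ = Σ θ_i = 3851/1000000 rad ≈ 0.003851 rad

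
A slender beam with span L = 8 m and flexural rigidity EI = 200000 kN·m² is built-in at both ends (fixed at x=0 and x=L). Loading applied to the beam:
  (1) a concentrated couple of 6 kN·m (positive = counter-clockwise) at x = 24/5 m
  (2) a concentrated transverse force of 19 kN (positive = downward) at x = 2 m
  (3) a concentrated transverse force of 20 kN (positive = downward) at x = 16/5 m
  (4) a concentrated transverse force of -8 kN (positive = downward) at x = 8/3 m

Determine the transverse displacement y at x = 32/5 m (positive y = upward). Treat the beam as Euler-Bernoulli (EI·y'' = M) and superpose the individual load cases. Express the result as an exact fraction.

y(32/5) = -1082843/12656250000 m

Load 1 — applied couple M₀=6 kN·m at a=24/5 m (b=L-a=16/5):
  y_1 = (R_Ax³/6 - M_Ax²/2 - M₀(x-a)²/2)/EI  [x>a] with R_A=27/25, M_A=48/25 = ((27/25)·(32/5)³/6 - (48/25)·(32/5)²/2 - 6·((32/5)-(24/5))²/2)/200000 = 9/9765625 m
Load 2 — point force P=19 kN at a=2 m (b=L-a=6):
  y_2 = -Pa²(L-x)²(3bL-(3b+a)(L-x))/(6L³EI)  [x>a] = -19·2²·(8-(32/5))²·(3·6·8-(3·6+2)·(8-(32/5)))/(6·8³·200000) = -133/3750000 m
Load 3 — point force P=20 kN at a=16/5 m (b=L-a=24/5):
  y_3 = -Pa²(L-x)²(3bL-(3b+a)(L-x))/(6L³EI)  [x>a] = -20·(16/5)²·(8-(32/5))²·(3·(24/5)·8-(3·(24/5)+(16/5))·(8-(32/5)))/(6·8³·200000) = -2176/29296875 m
Load 4 — point force P=-8 kN at a=8/3 m (b=L-a=16/3):
  y_4 = -Pa²(L-x)²(3bL-(3b+a)(L-x))/(6L³EI)  [x>a] = -(-8)·(8/3)²·(8-(32/5))²·(3·(16/3)·8-(3·(16/3)+(8/3))·(8-(32/5)))/(6·8³·200000) = 736/31640625 m
Superposition: y = Σ y_i = -1082843/12656250000 m ≈ -0.000086 m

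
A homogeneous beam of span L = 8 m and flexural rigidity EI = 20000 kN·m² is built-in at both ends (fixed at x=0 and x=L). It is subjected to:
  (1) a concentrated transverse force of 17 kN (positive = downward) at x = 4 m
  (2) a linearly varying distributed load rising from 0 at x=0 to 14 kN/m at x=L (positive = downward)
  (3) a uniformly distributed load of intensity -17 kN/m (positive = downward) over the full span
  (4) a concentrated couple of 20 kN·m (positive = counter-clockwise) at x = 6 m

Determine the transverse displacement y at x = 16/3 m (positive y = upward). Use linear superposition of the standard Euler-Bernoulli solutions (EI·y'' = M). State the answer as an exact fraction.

y(16/3) = 3302/2278125 m

Load 1 — point force P=17 kN at a=4 m (b=L-a=4):
  y_1 = -Pa²(L-x)²(3bL-(3b+a)(L-x))/(6L³EI)  [x>a] = -17·4²·(8-(16/3))²·(3·4·8-(3·4+4)·(8-(16/3)))/(6·8³·20000) = -17/10125 m
Load 2 — triangular load w₀=14 kN/m (0→w₀ over full span):
  y_2 = -w₀x²(L-x)²(x+2L)/(120LEI) = -14·(16/3)²·(8-(16/3))²·((16/3)+2·8)/(120·8·20000) = -7168/2278125 m
Load 3 — uniform load w=-17 kN/m over full span:
  y_3 = -wx²(L-x)²/(24EI) = -(-17)·(16/3)²·(8-(16/3))²/(24·20000) = 1088/151875 m
Load 4 — applied couple M₀=20 kN·m at a=6 m (b=L-a=2):
  y_4 = (R_Ax³/6 - M_Ax²/2)/EI  [x≤a] with R_A=45/16, M_A=25/4 = ((45/16)·(16/3)³/6 - (25/4)·(16/3)²/2)/20000 = -1/1125 m
Superposition: y = Σ y_i = 3302/2278125 m ≈ 0.001449 m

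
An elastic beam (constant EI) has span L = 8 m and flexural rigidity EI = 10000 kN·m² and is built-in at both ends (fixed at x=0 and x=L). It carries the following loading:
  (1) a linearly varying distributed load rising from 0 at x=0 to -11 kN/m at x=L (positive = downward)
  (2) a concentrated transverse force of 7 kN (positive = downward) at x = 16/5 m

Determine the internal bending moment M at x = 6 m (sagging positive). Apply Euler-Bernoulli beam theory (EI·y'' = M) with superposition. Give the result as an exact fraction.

Load 1 — triangular load w₀=-11 kN/m (0→w₀ over full span):
  M_1 = 3w₀Lx/20 - w₀L²/30 - w₀x³/(6L) = 3·(-11)·8·6/20 - (-11)·8²/30 - (-11)·6³/(6·8) = -187/30 kN·m
Load 2 — point force P=7 kN at a=16/5 m (b=L-a=24/5):
  M_2 = Pa²(a+3b)(L-x)/L³ - Pa²b/L²  [x>a] = 7·(16/5)²·((16/5)+3·(24/5))·(8-6)/8³ - 7·(16/5)²·(24/5)/8² = -56/125 kN·m
Superposition: M = Σ M_i = -5011/750 kN·m ≈ -6.681333 kN·m

M(6) = -5011/750 kN·m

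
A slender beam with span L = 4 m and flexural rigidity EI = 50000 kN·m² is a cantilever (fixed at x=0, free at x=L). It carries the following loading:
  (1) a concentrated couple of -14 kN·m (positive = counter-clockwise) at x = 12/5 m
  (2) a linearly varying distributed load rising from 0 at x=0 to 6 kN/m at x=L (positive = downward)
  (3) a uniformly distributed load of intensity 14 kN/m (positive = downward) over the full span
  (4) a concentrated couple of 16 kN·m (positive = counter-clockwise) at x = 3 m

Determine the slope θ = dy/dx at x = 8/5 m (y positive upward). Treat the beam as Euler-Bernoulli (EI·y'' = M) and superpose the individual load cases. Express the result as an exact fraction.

Load 1 — applied couple M₀=-14 kN·m at a=12/5 m (b=L-a=8/5):
  θ_1 = M₀x/EI  [x≤a] = (-14)·(8/5)/50000 = -7/15625 rad
Load 2 — triangular load w₀=6 kN/m (0→w₀ over full span):
  θ_2 = (w₀Lx²/4-w₀L²x/3-w₀x⁴/(24L))/EI = (6·4·(8/5)²/4-6·4²·(8/5)/3-6·(8/5)⁴/(24·4))/50000 = -1416/1953125 rad
Load 3 — uniform load w=14 kN/m over full span:
  θ_3 = -wx(x²-3Lx+3L²)/(6EI) = -14·(8/5)·((8/5)²-3·4·(8/5)+3·4²)/(6·50000) = -2744/1171875 rad
Load 4 — applied couple M₀=16 kN·m at a=3 m (b=L-a=1):
  θ_4 = M₀x/EI  [x≤a] = 16·(8/5)/50000 = 8/15625 rad
Superposition: θ = Σ θ_i = -17593/5859375 rad ≈ -0.003003 rad

θ(8/5) = -17593/5859375 rad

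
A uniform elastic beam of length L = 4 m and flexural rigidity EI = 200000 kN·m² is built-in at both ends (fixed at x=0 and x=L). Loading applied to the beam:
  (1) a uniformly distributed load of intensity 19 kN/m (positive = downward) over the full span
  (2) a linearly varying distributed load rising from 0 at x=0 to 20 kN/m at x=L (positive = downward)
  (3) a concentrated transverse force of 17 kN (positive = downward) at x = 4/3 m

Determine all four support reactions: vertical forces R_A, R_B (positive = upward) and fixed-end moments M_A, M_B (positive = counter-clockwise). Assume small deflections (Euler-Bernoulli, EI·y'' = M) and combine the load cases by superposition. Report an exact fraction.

Load 1 — uniform load w=19 kN/m over full span:
  R_A = wL/2 = 19·4/2 = 38 kN
  M_A = wL²/12 = 19·4²/12 = 76/3 kN·m
  R_B = wL/2 = 19·4/2 = 38 kN
  M_B = -wL²/12 = -19·4²/12 = -76/3 kN·m
Load 2 — triangular load w₀=20 kN/m (0→w₀ over full span):
  R_A = 3w₀L/20 = 3·20·4/20 = 12 kN
  M_A = w₀L²/30 = 20·4²/30 = 32/3 kN·m
  R_B = 7w₀L/20 = 7·20·4/20 = 28 kN
  M_B = -w₀L²/20 = -20·4²/20 = -16 kN·m
Load 3 — point force P=17 kN at a=4/3 m (b=L-a=8/3):
  R_A = Pb²(3a+b)/L³ = 17·(8/3)²·(3·(4/3)+(8/3))/4³ = 340/27 kN
  M_A = Pab²/L² = 17·(4/3)·(8/3)²/4² = 272/27 kN·m
  R_B = Pa²(a+3b)/L³ = 17·(4/3)²·((4/3)+3·(8/3))/4³ = 119/27 kN
  M_B = -Pa²b/L² = -17·(4/3)²·(8/3)/4² = -136/27 kN·m
Superposition: R_A = 1690/27 kN, M_A = 1244/27 kN·m, R_B = 1901/27 kN, M_B = -1252/27 kN·m

R_A = 1690/27 kN, M_A = 1244/27 kN·m, R_B = 1901/27 kN, M_B = -1252/27 kN·m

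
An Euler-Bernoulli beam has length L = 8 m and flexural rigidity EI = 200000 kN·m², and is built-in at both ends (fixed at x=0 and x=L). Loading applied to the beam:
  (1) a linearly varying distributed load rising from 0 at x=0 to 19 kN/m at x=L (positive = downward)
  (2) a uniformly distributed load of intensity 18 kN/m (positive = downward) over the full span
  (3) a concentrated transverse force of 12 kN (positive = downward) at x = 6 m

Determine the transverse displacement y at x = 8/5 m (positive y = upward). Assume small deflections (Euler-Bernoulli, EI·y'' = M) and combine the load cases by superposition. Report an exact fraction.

y(8/5) = -350533/585937500 m

Load 1 — triangular load w₀=19 kN/m (0→w₀ over full span):
  y_1 = -w₀x²(L-x)²(x+2L)/(120LEI) = -19·(8/5)²·(8-(8/5))²·((8/5)+2·8)/(120·8·200000) = -26752/146484375 m
Load 2 — uniform load w=18 kN/m over full span:
  y_2 = -wx²(L-x)²/(24EI) = -18·(8/5)²·(8-(8/5))²/(24·200000) = -768/1953125 m
Load 3 — point force P=12 kN at a=6 m (b=L-a=2):
  y_3 = -Pb²x²(3aL-(3a+b)x)/(6L³EI)  [x≤a] = -12·2²·(8/5)²·(3·6·8-(3·6+2)·(8/5))/(6·8³·200000) = -7/312500 m
Superposition: y = Σ y_i = -350533/585937500 m ≈ -0.000598 m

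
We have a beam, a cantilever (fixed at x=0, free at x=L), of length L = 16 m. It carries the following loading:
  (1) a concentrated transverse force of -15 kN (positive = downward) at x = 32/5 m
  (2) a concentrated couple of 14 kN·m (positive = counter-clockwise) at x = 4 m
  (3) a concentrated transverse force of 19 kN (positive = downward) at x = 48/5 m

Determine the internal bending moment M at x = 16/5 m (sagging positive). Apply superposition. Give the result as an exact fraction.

M(16/5) = -298/5 kN·m

Load 1 — point force P=-15 kN at a=32/5 m (b=L-a=48/5):
  M_1 = -P(a-x)  [x≤a] = -(-15)·((32/5)-(16/5)) = 48 kN·m
Load 2 — applied couple M₀=14 kN·m at a=4 m (b=L-a=12):
  M_2 = M₀  [x≤a] = 14 = 14 kN·m
Load 3 — point force P=19 kN at a=48/5 m (b=L-a=32/5):
  M_3 = -P(a-x)  [x≤a] = -19·((48/5)-(16/5)) = -608/5 kN·m
Superposition: M = Σ M_i = -298/5 kN·m ≈ -59.600000 kN·m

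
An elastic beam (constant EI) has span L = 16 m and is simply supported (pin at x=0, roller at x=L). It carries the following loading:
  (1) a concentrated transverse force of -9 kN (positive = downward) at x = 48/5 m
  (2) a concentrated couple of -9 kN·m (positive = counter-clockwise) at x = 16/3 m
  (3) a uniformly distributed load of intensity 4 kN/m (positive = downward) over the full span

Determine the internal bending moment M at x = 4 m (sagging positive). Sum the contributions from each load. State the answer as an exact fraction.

M(4) = 1587/20 kN·m

Load 1 — point force P=-9 kN at a=48/5 m (b=L-a=32/5):
  M_1 = Pbx/L  [x≤a] = (-9)·(32/5)·4/16 = -72/5 kN·m
Load 2 — applied couple M₀=-9 kN·m at a=16/3 m (b=L-a=32/3):
  M_2 = M₀x/L  [x≤a] = (-9)·4/16 = -9/4 kN·m
Load 3 — uniform load w=4 kN/m over full span:
  M_3 = wx(L-x)/2 = 4·4·(16-4)/2 = 96 kN·m
Superposition: M = Σ M_i = 1587/20 kN·m ≈ 79.350000 kN·m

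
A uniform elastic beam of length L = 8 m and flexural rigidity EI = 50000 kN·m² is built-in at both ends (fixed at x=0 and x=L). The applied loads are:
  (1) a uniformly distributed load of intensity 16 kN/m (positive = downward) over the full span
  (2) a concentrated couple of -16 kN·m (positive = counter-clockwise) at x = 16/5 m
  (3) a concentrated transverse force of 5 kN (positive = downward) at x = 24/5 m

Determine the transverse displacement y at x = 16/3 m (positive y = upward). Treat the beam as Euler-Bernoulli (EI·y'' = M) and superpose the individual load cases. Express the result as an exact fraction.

y(16/3) = -58544/18984375 m

Load 1 — uniform load w=16 kN/m over full span:
  y_1 = -wx²(L-x)²/(24EI) = -16·(16/3)²·(8-(16/3))²/(24·50000) = -2048/759375 m
Load 2 — applied couple M₀=-16 kN·m at a=16/5 m (b=L-a=24/5):
  y_2 = (R_Ax³/6 - M_Ax²/2 - M₀(x-a)²/2)/EI  [x>a] with R_A=-72/25, M_A=-48/25 = ((-72/25)·(16/3)³/6 - (-48/25)·(16/3)²/2 - (-16)·((16/3)-(16/5))²/2)/50000 = -128/703125 m
Load 3 — point force P=5 kN at a=24/5 m (b=L-a=16/5):
  y_3 = -Pa²(L-x)²(3bL-(3b+a)(L-x))/(6L³EI)  [x>a] = -5·(24/5)²·(8-(16/3))²·(3·(16/5)·8-(3·(16/5)+(24/5))·(8-(16/3)))/(6·8³·50000) = -16/78125 m
Superposition: y = Σ y_i = -58544/18984375 m ≈ -0.003084 m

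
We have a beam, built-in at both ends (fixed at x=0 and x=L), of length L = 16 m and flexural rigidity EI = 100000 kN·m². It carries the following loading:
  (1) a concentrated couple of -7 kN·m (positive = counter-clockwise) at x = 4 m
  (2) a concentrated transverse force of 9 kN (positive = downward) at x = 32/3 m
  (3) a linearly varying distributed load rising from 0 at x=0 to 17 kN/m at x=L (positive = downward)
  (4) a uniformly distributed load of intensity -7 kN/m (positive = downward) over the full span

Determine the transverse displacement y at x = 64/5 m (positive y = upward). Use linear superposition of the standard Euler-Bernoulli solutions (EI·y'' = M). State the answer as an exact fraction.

Load 1 — applied couple M₀=-7 kN·m at a=4 m (b=L-a=12):
  y_1 = (R_Ax³/6 - M_Ax²/2 - M₀(x-a)²/2)/EI  [x>a] with R_A=-63/128, M_A=21/16 = ((-63/128)·(64/5)³/6 - (21/16)·(64/5)²/2 - (-7)·((64/5)-4)²/2)/100000 = -133/1562500 m
Load 2 — point force P=9 kN at a=32/3 m (b=L-a=16/3):
  y_2 = -Pa²(L-x)²(3bL-(3b+a)(L-x))/(6L³EI)  [x>a] = -9·(32/3)²·(16-(64/5))²·(3·(16/3)·16-(3·(16/3)+(32/3))·(16-(64/5)))/(6·16³·100000) = -512/703125 m
Load 3 — triangular load w₀=17 kN/m (0→w₀ over full span):
  y_3 = -w₀x²(L-x)²(x+2L)/(120LEI) = -17·(64/5)²·(16-(64/5))²·((64/5)+2·16)/(120·16·100000) = -974848/146484375 m
Load 4 — uniform load w=-7 kN/m over full span:
  y_4 = -wx²(L-x)²/(24EI) = -(-7)·(64/5)²·(16-(64/5))²/(24·100000) = 28672/5859375 m
Superposition: y = Σ y_i = -4526201/1757812500 m ≈ -0.002575 m

y(64/5) = -4526201/1757812500 m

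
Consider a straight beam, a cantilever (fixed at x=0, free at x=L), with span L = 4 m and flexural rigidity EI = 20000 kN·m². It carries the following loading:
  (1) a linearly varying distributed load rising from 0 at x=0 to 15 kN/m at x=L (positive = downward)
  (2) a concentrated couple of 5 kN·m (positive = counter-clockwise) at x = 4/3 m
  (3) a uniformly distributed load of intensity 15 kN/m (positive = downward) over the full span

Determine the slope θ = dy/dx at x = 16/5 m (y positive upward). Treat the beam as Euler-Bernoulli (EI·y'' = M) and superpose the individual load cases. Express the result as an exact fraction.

θ(16/5) = -25391/1875000 rad

Load 1 — triangular load w₀=15 kN/m (0→w₀ over full span):
  θ_1 = (w₀Lx²/4-w₀L²x/3-w₀x⁴/(24L))/EI = (15·4·(16/5)²/4-15·4²·(16/5)/3-15·(16/5)⁴/(24·4))/20000 = -464/78125 rad
Load 2 — applied couple M₀=5 kN·m at a=4/3 m (b=L-a=8/3):
  θ_2 = M₀a/EI  [x>a] = 5·(4/3)/20000 = 1/3000 rad
Load 3 — uniform load w=15 kN/m over full span:
  θ_3 = -wx(x²-3Lx+3L²)/(6EI) = -15·(16/5)·((16/5)²-3·4·(16/5)+3·4²)/(6·20000) = -124/15625 rad
Superposition: θ = Σ θ_i = -25391/1875000 rad ≈ -0.013542 rad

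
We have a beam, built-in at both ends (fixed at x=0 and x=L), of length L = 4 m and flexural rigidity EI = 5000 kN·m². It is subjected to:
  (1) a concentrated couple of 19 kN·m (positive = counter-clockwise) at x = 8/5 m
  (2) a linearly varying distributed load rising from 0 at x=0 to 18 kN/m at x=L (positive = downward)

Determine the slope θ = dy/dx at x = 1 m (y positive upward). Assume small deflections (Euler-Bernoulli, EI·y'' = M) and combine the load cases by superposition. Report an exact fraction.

Load 1 — applied couple M₀=19 kN·m at a=8/5 m (b=L-a=12/5):
  θ_1 = (R_Ax²/2 - M_Ax)/EI  [x≤a] with R_A=171/25, M_A=57/25 = ((171/25)·1²/2 - (57/25)·1)/5000 = 57/250000 rad
Load 2 — triangular load w₀=18 kN/m (0→w₀ over full span):
  θ_2 = -w₀(2x(L-x)(L-2x)(x+2L)+x²(L-x)²)/(120LEI) = -18·(2·1·(4-1)·(4-2·1)·(1+2·4)+1²·(4-1)²)/(120·4·5000) = -351/400000 rad
Superposition: θ = Σ θ_i = -1299/2000000 rad ≈ -0.000650 rad

θ(1) = -1299/2000000 rad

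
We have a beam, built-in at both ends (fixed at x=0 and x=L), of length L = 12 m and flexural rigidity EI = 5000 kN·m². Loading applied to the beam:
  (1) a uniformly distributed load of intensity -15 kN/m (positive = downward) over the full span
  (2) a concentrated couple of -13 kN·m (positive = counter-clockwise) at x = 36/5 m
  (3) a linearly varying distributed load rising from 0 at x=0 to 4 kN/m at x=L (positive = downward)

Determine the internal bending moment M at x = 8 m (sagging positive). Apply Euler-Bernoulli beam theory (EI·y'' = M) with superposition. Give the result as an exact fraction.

Load 1 — uniform load w=-15 kN/m over full span:
  M_1 = wLx/2 - wL²/12 - wx²/2 = (-15)·12·8/2 - (-15)·12²/12 - (-15)·8²/2 = -60 kN·m
Load 2 — applied couple M₀=-13 kN·m at a=36/5 m (b=L-a=24/5):
  M_2 = R_Ax - M_A - M₀  [x>a] with R_A=-39/25, M_A=-104/25 = (-39/25)·8 - (-104/25) - (-13) = 117/25 kN·m
Load 3 — triangular load w₀=4 kN/m (0→w₀ over full span):
  M_3 = 3w₀Lx/20 - w₀L²/30 - w₀x³/(6L) = 3·4·12·8/20 - 4·12²/30 - 4·8³/(6·12) = 448/45 kN·m
Superposition: M = Σ M_i = -10207/225 kN·m ≈ -45.364444 kN·m

M(8) = -10207/225 kN·m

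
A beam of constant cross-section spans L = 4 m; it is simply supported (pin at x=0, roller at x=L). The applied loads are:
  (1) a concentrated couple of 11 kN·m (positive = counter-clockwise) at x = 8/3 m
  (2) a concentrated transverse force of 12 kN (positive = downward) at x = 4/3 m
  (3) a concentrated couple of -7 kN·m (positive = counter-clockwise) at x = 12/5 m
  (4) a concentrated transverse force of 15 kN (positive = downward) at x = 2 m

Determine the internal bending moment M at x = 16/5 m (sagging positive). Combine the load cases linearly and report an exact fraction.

M(16/5) = 42/5 kN·m

Load 1 — applied couple M₀=11 kN·m at a=8/3 m (b=L-a=4/3):
  M_1 = M₀x/L - M₀  [x>a] = 11·(16/5)/4 - 11 = -11/5 kN·m
Load 2 — point force P=12 kN at a=4/3 m (b=L-a=8/3):
  M_2 = Pa(L-x)/L  [x>a] = 12·(4/3)·(4-(16/5))/4 = 16/5 kN·m
Load 3 — applied couple M₀=-7 kN·m at a=12/5 m (b=L-a=8/5):
  M_3 = M₀x/L - M₀  [x>a] = (-7)·(16/5)/4 - (-7) = 7/5 kN·m
Load 4 — point force P=15 kN at a=2 m (b=L-a=2):
  M_4 = Pa(L-x)/L  [x>a] = 15·2·(4-(16/5))/4 = 6 kN·m
Superposition: M = Σ M_i = 42/5 kN·m ≈ 8.400000 kN·m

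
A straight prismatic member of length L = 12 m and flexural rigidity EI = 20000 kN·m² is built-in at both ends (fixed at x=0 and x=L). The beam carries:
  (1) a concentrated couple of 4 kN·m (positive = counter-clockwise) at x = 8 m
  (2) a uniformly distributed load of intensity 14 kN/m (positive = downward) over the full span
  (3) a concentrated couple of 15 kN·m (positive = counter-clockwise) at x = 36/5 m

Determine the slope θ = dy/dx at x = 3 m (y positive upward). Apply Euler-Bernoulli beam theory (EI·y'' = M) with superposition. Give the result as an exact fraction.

Load 1 — applied couple M₀=4 kN·m at a=8 m (b=L-a=4):
  θ_1 = (R_Ax²/2 - M_Ax)/EI  [x≤a] with R_A=4/9, M_A=4/3 = ((4/9)·3²/2 - (4/3)·3)/20000 = -1/10000 rad
Load 2 — uniform load w=14 kN/m over full span:
  θ_2 = -wx(L-x)(L-2x)/(12EI) = -14·3·(12-3)·(12-2·3)/(12·20000) = -189/20000 rad
Load 3 — applied couple M₀=15 kN·m at a=36/5 m (b=L-a=24/5):
  θ_3 = (R_Ax²/2 - M_Ax)/EI  [x≤a] with R_A=9/5, M_A=24/5 = ((9/5)·3²/2 - (24/5)·3)/20000 = -63/200000 rad
Superposition: θ = Σ θ_i = -1973/200000 rad ≈ -0.009865 rad

θ(3) = -1973/200000 rad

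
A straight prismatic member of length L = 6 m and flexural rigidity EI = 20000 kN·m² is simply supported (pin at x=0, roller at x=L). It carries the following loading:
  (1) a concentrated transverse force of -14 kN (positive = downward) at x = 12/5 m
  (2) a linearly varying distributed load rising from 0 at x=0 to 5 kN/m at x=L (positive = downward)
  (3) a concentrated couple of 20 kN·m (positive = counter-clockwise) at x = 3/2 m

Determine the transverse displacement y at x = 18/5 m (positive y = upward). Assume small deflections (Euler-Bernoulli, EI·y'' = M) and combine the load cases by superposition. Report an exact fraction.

Load 1 — point force P=-14 kN at a=12/5 m (b=L-a=18/5):
  y_1 = -Pa(L-x)(2Lx-a²-x²)/(6LEI)  [x>a] = -(-14)·(12/5)·(6-(18/5))·(2·6·(18/5)-(12/5)²-(18/5)²)/(6·6·20000) = 1071/390625 m
Load 2 — triangular load w₀=5 kN/m (0→w₀ over full span):
  y_2 = -w₀x(7L⁴-10L²x²+3x⁴)/(360LEI) = -5·(18/5)·(7·6⁴-10·6²·(18/5)²+3·(18/5)⁴)/(360·6·20000) = -3996/1953125 m
Load 3 — applied couple M₀=20 kN·m at a=3/2 m (b=L-a=9/2):
  y_3 = (M₀x³/(6L)-M₀(x-a)²/2+C₁x)/EI  [x>a] with C₁=M₀(3b²-L²)/(6L)=55/4 = (20·(18/5)³/(6·6)-20·((18/5)-(3/2))²/2+(55/4)·(18/5))/20000 = 783/500000 m
Superposition: y = Σ y_i = 141363/62500000 m ≈ 0.002262 m

y(18/5) = 141363/62500000 m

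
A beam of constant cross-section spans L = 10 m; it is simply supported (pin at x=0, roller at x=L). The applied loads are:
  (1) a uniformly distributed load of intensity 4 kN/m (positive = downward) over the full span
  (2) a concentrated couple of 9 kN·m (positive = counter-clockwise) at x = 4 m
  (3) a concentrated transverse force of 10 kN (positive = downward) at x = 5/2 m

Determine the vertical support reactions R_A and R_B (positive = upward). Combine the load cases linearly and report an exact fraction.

R_A = 142/5 kN, R_B = 108/5 kN

Load 1 — uniform load w=4 kN/m over full span:
  R_A = wL/2 = 4·10/2 = 20 kN
  R_B = wL/2 = 4·10/2 = 20 kN
Load 2 — applied couple M₀=9 kN·m at a=4 m (b=L-a=6):
  R_A = M₀/L = 9/10 kN
  R_B = -M₀/L = -9/10 kN
Load 3 — point force P=10 kN at a=5/2 m (b=L-a=15/2):
  R_A = Pb/L = 10·(15/2)/10 = 15/2 kN
  R_B = Pa/L = 10·(5/2)/10 = 5/2 kN
Superposition: R_A = 142/5 kN, R_B = 108/5 kN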